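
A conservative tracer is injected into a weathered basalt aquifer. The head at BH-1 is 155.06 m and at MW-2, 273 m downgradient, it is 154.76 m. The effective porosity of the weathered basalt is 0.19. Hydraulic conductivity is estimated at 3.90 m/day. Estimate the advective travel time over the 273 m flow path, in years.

33.1

Hydraulic gradient i = (155.06 − 154.76) / 273 = 0.3 / 273 = 0.001099.
Darcy flux q = K · i = 3.900 × 0.001099 = 0.004286 m/day.
Seepage velocity v = q / n_e = 0.004286 / 0.19 = 0.02256 m/day.
Travel time t = L / v = 273 / 0.02256 = 12103 days = 33.14 years.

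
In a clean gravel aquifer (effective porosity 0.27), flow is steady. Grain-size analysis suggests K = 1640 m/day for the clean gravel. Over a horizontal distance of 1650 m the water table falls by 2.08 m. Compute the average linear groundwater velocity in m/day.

Hydraulic gradient i = Δh / L = 2.08 / 1650 = 0.001261.
Darcy flux q = K · i = 1640 × 0.001261 = 2.067 m/day.
Seepage velocity v = q / n_e = 2.067 / 0.27 = 7.657 m/day.

7.66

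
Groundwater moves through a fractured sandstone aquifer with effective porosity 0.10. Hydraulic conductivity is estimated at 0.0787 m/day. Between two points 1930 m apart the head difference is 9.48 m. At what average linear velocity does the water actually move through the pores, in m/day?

Hydraulic gradient i = Δh / L = 9.48 / 1930 = 0.004912.
Darcy flux q = K · i = 0.07870 × 0.004912 = 0.0003866 m/day.
Seepage velocity v = q / n_e = 0.0003866 / 0.10 = 0.003866 m/day.

0.00387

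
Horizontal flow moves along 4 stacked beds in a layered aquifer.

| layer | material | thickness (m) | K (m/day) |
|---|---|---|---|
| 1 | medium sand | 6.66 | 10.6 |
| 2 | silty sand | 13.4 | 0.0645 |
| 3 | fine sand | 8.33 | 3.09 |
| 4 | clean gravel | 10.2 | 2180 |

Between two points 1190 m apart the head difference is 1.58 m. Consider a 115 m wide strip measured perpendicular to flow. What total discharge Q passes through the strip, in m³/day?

3410

Flow is parallel to layering, so each bed carries its own Darcy discharge and the transmissivities add.
Σ(K_i·b_i) = 10.6×6.66 + 0.0645×13.4 + 3.09×8.33 + 2180×10.2 = 22333 m²/day.
Hydraulic gradient i = Δh / L = 1.58 / 1190 = 0.001328.
Q = Σ(K_i·b_i) · W · i = 22333 × 115 × 0.001328 = 3410 m³/day.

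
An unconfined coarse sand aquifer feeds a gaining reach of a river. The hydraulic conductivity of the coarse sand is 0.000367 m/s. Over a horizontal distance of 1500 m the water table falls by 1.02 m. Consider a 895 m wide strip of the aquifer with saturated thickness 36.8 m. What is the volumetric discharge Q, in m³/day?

Convert K: 0.000367 m/s × 86400 = 31.71 m/day.
Cross-sectional area A = 895 × 36.8 = 32936 m².
Hydraulic gradient i = Δh / L = 1.02 / 1500 = 0.0006800.
Darcy's law: Q = K · A · i = 31.71 × 32936 × 0.0006800 = 710.2 m³/day.

710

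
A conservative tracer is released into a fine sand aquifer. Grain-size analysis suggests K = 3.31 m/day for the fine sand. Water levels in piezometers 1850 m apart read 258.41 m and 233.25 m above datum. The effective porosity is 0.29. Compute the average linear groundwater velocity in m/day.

0.155

Hydraulic gradient i = (258.41 − 233.25) / 1850 = 25.16 / 1850 = 0.01360.
Darcy flux q = K · i = 3.310 × 0.01360 = 0.04502 m/day.
Seepage velocity v = q / n_e = 0.04502 / 0.29 = 0.1552 m/day.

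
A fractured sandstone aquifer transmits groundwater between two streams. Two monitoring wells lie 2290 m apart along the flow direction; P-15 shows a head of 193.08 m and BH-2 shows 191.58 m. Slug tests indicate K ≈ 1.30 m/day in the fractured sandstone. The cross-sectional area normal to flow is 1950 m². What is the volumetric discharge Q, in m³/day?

1.66

Hydraulic gradient i = (193.08 − 191.58) / 2290 = 1.5 / 2290 = 0.0006550.
Darcy's law: Q = K · A · i = 1.300 × 1950 × 0.0006550 = 1.660 m³/day.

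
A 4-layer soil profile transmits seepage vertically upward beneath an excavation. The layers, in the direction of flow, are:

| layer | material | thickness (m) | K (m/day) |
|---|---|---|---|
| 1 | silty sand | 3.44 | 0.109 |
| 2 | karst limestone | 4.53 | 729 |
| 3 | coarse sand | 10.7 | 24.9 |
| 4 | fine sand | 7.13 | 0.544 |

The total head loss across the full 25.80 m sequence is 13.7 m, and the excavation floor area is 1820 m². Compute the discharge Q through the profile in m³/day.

Flow is perpendicular to layering, so the layers act in series and the equivalent K is the thickness-weighted harmonic mean.
Total thickness L = 3.44 + 4.53 + 10.7 + 7.13 = 25.80 m.
Σ(b_i/K_i) = 3.44/0.109 + 4.53/729 + 10.7/24.9 + 7.13/0.544 = 45.10 d.
K_eq = L / Σ(b_i/K_i) = 25.80 / 45.10 = 0.5720 m/day.
Q = K_eq · A · (Δh/L) = 0.5720 × 1820 × (13.7/25.80) = 552.8 m³/day.

553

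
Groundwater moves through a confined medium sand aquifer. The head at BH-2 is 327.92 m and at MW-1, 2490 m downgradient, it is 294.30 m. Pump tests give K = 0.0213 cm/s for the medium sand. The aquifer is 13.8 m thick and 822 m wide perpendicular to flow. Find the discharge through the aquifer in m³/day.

Convert K: 0.0213 cm/s × 864 = 18.40 m/day.
Cross-sectional area A = 822 × 13.8 = 11344 m².
Hydraulic gradient i = (327.92 − 294.30) / 2490 = 33.62 / 2490 = 0.01350.
Darcy's law: Q = K · A · i = 18.40 × 11344 × 0.01350 = 2819 m³/day.

2820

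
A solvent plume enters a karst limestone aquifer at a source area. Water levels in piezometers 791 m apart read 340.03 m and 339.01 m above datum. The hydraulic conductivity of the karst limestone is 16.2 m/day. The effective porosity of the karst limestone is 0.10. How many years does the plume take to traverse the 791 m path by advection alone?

Hydraulic gradient i = (340.03 − 339.01) / 791 = 1.02 / 791 = 0.001290.
Darcy flux q = K · i = 16.20 × 0.001290 = 0.02089 m/day.
Seepage velocity v = q / n_e = 0.02089 / 0.10 = 0.2089 m/day.
Travel time t = L / v = 791 / 0.2089 = 3786 days = 10.37 years.

10.4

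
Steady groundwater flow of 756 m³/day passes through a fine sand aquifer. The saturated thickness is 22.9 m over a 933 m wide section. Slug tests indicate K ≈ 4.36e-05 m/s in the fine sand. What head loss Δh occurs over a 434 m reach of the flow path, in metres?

4.08

Convert K: 4.36e-05 m/s × 86400 = 3.767 m/day.
Cross-sectional area A = 933 × 22.9 = 21366 m².
From Q = K·A·i, i = Q / (K·A) = 756 / (3.767 × 21366) = 0.009393.
Head loss Δh = i · L = 0.009393 × 434 = 4.077 m.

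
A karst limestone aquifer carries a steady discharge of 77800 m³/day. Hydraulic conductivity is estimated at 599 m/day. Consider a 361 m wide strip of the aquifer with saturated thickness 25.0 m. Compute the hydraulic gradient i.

Cross-sectional area A = 361 × 25.0 = 9025 m².
From Q = K·A·i, i = Q / (K·A) = 77800 / (599.0 × 9025) = 0.01439.

0.0144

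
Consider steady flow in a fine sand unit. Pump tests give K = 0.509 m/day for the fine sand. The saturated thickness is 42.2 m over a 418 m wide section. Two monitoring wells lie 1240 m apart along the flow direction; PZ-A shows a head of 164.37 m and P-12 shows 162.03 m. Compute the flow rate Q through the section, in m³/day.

Cross-sectional area A = 418 × 42.2 = 17640 m².
Hydraulic gradient i = (164.37 − 162.03) / 1240 = 2.34 / 1240 = 0.001887.
Darcy's law: Q = K · A · i = 0.5090 × 17640 × 0.001887 = 16.94 m³/day.

16.9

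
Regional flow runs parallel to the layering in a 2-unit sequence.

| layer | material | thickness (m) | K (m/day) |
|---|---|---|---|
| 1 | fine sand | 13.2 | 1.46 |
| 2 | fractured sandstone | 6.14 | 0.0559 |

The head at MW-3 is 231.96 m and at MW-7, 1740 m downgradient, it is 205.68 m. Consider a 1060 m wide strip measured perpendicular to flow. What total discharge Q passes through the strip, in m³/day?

314

Flow is parallel to layering, so each bed carries its own Darcy discharge and the transmissivities add.
Σ(K_i·b_i) = 1.46×13.2 + 0.0559×6.14 = 19.62 m²/day.
Hydraulic gradient i = (231.96 − 205.68) / 1740 = 26.28 / 1740 = 0.01510.
Q = Σ(K_i·b_i) · W · i = 19.62 × 1060 × 0.01510 = 314.0 m³/day.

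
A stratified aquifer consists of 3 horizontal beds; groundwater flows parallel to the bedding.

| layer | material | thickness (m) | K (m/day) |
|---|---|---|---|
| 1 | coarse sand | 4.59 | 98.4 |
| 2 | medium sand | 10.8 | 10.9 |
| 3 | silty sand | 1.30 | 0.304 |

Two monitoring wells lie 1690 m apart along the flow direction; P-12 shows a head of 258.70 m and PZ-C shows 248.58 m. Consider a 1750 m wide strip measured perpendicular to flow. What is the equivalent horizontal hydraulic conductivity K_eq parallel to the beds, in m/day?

34.1

Flow is parallel to layering, so each bed carries its own Darcy discharge and the transmissivities add.
Σ(K_i·b_i) = 98.4×4.59 + 10.9×10.8 + 0.304×1.30 = 569.8 m²/day.
Total thickness b = 16.69 m, so K_eq = Σ(K_i·b_i)/b = 34.14 m/day.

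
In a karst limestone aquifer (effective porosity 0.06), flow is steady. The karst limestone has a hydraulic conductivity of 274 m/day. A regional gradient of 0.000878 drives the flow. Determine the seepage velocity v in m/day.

Hydraulic gradient i = 0.000878.
Darcy flux q = K · i = 274.0 × 0.0008780 = 0.2406 m/day.
Seepage velocity v = q / n_e = 0.2406 / 0.06 = 4.010 m/day.

4.01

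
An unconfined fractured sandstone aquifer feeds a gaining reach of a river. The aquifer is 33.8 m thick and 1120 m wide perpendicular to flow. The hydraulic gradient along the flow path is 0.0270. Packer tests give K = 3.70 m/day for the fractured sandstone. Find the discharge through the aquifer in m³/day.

Cross-sectional area A = 1120 × 33.8 = 37856 m².
Hydraulic gradient i = 0.0270.
Darcy's law: Q = K · A · i = 3.700 × 37856 × 0.02700 = 3782 m³/day.

3780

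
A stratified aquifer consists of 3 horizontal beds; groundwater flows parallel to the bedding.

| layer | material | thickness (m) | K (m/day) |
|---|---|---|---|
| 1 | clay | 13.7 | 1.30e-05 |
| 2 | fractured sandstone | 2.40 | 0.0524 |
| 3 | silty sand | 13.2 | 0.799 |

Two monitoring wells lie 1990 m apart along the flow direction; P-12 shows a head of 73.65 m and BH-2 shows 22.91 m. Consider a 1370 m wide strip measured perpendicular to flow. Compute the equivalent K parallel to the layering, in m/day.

0.364

Flow is parallel to layering, so each bed carries its own Darcy discharge and the transmissivities add.
Σ(K_i·b_i) = 1.30e-05×13.7 + 0.0524×2.40 + 0.799×13.2 = 10.67 m²/day.
Total thickness b = 29.30 m, so K_eq = Σ(K_i·b_i)/b = 0.3643 m/day.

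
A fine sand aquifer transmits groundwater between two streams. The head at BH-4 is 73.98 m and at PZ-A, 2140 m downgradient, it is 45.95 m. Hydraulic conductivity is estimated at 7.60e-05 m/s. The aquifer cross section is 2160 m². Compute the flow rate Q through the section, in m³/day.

Convert K: 7.60e-05 m/s × 86400 = 6.566 m/day.
Hydraulic gradient i = (73.98 − 45.95) / 2140 = 28.03 / 2140 = 0.01310.
Darcy's law: Q = K · A · i = 6.566 × 2160 × 0.01310 = 185.8 m³/day.

186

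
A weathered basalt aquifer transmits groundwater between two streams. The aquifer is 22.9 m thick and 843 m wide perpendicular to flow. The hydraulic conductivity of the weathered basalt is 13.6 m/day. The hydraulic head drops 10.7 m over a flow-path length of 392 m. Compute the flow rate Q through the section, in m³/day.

Cross-sectional area A = 843 × 22.9 = 19305 m².
Hydraulic gradient i = Δh / L = 10.7 / 392 = 0.02730.
Darcy's law: Q = K · A · i = 13.60 × 19305 × 0.02730 = 7166 m³/day.

7170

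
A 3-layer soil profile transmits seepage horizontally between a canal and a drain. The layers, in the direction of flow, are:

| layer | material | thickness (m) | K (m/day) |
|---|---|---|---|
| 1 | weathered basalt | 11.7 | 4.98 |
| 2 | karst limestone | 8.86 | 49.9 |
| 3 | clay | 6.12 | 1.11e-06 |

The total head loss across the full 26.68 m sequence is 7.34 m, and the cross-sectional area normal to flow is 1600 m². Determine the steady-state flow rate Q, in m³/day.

Flow is perpendicular to layering, so the layers act in series and the equivalent K is the thickness-weighted harmonic mean.
Total thickness L = 11.7 + 8.86 + 6.12 = 26.68 m.
Σ(b_i/K_i) = 11.7/4.98 + 8.86/49.9 + 6.12/1.11e-06 = 5.514e+06 d.
K_eq = L / Σ(b_i/K_i) = 26.68 / 5.514e+06 = 4.839e-06 m/day.
Q = K_eq · A · (Δh/L) = 4.839e-06 × 1600 × (7.34/26.68) = 0.002130 m³/day.

0.00213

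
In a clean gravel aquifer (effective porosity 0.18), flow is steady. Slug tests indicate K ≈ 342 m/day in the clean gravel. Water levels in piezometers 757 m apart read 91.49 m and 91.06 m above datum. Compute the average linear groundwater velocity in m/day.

Hydraulic gradient i = (91.49 − 91.06) / 757 = 0.43 / 757 = 0.0005680.
Darcy flux q = K · i = 342.0 × 0.0005680 = 0.1943 m/day.
Seepage velocity v = q / n_e = 0.1943 / 0.18 = 1.079 m/day.

1.08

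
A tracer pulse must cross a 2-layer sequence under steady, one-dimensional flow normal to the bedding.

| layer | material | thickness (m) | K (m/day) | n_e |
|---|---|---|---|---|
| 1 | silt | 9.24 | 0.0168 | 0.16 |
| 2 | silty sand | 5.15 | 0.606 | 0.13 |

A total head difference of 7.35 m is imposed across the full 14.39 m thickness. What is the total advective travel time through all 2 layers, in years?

With flow normal to the layers, continuity requires the same specific discharge q through every layer.
Σ(b_i/K_i) = 9.24/0.0168 + 5.15/0.606 = 558.5 d.
q = Δh / Σ(b_i/K_i) = 7.35 / 558.5 = 0.01316 m/day.
In each layer the seepage velocity is v_i = q/n_i, so the layer transit time is t_i = b_i·n_i / q:
  layer 1 (silt): t_1 = 9.24 × 0.16 / 0.01316 = 112.3 d
  layer 2 (silty sand): t_2 = 5.15 × 0.13 / 0.01316 = 50.87 d
Total t = Σ t_i = 163.2 days = 0.4468 years.

0.447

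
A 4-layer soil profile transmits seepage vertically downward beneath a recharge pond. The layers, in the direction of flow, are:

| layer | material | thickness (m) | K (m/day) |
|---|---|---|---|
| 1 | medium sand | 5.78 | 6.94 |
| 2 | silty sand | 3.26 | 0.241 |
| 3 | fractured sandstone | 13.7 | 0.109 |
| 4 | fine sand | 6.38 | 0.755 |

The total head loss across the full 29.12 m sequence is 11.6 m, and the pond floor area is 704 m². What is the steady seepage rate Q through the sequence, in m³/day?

Flow is perpendicular to layering, so the layers act in series and the equivalent K is the thickness-weighted harmonic mean.
Total thickness L = 5.78 + 3.26 + 13.7 + 6.38 = 29.12 m.
Σ(b_i/K_i) = 5.78/6.94 + 3.26/0.241 + 13.7/0.109 + 6.38/0.755 = 148.5 d.
K_eq = L / Σ(b_i/K_i) = 29.12 / 148.5 = 0.1961 m/day.
Q = K_eq · A · (Δh/L) = 0.1961 × 704 × (11.6/29.12) = 54.99 m³/day.

55.0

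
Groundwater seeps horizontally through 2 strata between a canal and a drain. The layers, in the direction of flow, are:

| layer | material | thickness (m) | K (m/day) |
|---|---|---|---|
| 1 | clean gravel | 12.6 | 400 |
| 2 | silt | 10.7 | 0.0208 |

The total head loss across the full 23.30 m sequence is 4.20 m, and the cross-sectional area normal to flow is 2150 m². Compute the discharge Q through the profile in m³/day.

17.6

Flow is perpendicular to layering, so the layers act in series and the equivalent K is the thickness-weighted harmonic mean.
Total thickness L = 12.6 + 10.7 = 23.30 m.
Σ(b_i/K_i) = 12.6/400 + 10.7/0.0208 = 514.5 d.
K_eq = L / Σ(b_i/K_i) = 23.30 / 514.5 = 0.04529 m/day.
Q = K_eq · A · (Δh/L) = 0.04529 × 2150 × (4.20/23.30) = 17.55 m³/day.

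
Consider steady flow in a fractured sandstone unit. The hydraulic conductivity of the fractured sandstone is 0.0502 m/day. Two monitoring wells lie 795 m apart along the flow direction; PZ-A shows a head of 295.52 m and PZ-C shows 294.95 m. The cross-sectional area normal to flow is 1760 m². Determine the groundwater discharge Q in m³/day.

0.0633

Hydraulic gradient i = (295.52 − 294.95) / 795 = 0.57 / 795 = 0.0007170.
Darcy's law: Q = K · A · i = 0.05020 × 1760 × 0.0007170 = 0.06335 m³/day.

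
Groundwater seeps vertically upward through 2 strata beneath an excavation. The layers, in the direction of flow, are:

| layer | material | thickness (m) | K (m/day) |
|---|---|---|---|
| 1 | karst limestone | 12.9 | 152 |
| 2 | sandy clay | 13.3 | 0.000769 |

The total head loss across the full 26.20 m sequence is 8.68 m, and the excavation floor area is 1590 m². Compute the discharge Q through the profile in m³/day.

0.798

Flow is perpendicular to layering, so the layers act in series and the equivalent K is the thickness-weighted harmonic mean.
Total thickness L = 12.9 + 13.3 = 26.20 m.
Σ(b_i/K_i) = 12.9/152 + 13.3/0.000769 = 17295 d.
K_eq = L / Σ(b_i/K_i) = 26.20 / 17295 = 0.001515 m/day.
Q = K_eq · A · (Δh/L) = 0.001515 × 1590 × (8.68/26.20) = 0.7980 m³/day.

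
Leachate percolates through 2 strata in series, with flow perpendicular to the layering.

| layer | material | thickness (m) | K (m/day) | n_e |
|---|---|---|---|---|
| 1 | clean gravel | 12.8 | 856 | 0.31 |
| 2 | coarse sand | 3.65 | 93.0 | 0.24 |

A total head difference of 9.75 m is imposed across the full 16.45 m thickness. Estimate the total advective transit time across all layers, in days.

0.0269

With flow normal to the layers, continuity requires the same specific discharge q through every layer.
Σ(b_i/K_i) = 12.8/856 + 3.65/93.0 = 0.05420 d.
q = Δh / Σ(b_i/K_i) = 9.75 / 0.05420 = 179.9 m/day.
In each layer the seepage velocity is v_i = q/n_i, so the layer transit time is t_i = b_i·n_i / q:
  layer 1 (clean gravel): t_1 = 12.8 × 0.31 / 179.9 = 0.02206 d
  layer 2 (coarse sand): t_2 = 3.65 × 0.24 / 179.9 = 0.004870 d
Total t = Σ t_i = 0.02693 days.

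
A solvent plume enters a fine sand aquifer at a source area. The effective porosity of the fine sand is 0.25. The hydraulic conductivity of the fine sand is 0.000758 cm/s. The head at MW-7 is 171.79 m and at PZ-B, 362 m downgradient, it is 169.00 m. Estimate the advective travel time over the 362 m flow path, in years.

49.1

Convert K: 0.000758 cm/s × 864 = 0.6549 m/day.
Hydraulic gradient i = (171.79 − 169.00) / 362 = 2.79 / 362 = 0.007707.
Darcy flux q = K · i = 0.6549 × 0.007707 = 0.005048 m/day.
Seepage velocity v = q / n_e = 0.005048 / 0.25 = 0.02019 m/day.
Travel time t = L / v = 362 / 0.02019 = 17930 days = 49.09 years.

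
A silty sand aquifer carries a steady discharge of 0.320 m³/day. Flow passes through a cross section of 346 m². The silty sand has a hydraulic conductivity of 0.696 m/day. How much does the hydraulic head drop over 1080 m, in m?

From Q = K·A·i, i = Q / (K·A) = 0.320 / (0.6960 × 346.0) = 0.001329.
Head loss Δh = i · L = 0.001329 × 1080 = 1.435 m.

1.44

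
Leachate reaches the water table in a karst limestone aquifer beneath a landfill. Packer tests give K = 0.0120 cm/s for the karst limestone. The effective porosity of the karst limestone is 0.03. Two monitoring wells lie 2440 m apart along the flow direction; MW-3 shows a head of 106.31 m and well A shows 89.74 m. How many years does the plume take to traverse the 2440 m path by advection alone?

Convert K: 0.0120 cm/s × 864 = 10.37 m/day.
Hydraulic gradient i = (106.31 − 89.74) / 2440 = 16.57 / 2440 = 0.006791.
Darcy flux q = K · i = 10.37 × 0.006791 = 0.07041 m/day.
Seepage velocity v = q / n_e = 0.07041 / 0.03 = 2.347 m/day.
Travel time t = L / v = 2440 / 2.347 = 1040 days = 2.846 years.

2.85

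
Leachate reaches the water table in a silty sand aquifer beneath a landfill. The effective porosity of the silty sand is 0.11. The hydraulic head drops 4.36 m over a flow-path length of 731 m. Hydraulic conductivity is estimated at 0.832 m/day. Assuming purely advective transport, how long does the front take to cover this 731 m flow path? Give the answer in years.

Hydraulic gradient i = Δh / L = 4.36 / 731 = 0.005964.
Darcy flux q = K · i = 0.8320 × 0.005964 = 0.004962 m/day.
Seepage velocity v = q / n_e = 0.004962 / 0.11 = 0.04511 m/day.
Travel time t = L / v = 731 / 0.04511 = 16204 days = 44.36 years.

44.4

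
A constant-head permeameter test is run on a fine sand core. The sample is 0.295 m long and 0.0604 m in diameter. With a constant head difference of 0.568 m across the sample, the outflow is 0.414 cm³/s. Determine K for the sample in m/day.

6.48

Cross-sectional area A = π·(d/2)² = π × (0.0604/2)² = 0.002865 m².
Convert discharge: 0.414 cm³/s = 4.140e-07 m³/s.
Darcy's law rearranged: K = Q·L / (A·Δh) = 4.140e-07 × 0.295 / (0.002865 × 0.568) = 7.504e-05 m/s = 6.484 m/day.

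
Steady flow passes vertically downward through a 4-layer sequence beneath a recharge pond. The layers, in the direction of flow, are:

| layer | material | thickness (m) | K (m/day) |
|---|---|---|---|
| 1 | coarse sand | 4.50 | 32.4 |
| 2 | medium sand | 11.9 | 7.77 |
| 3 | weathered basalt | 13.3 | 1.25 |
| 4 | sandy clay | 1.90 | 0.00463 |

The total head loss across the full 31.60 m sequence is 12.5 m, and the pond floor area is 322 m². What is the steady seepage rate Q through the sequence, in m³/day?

9.52

Flow is perpendicular to layering, so the layers act in series and the equivalent K is the thickness-weighted harmonic mean.
Total thickness L = 4.50 + 11.9 + 13.3 + 1.90 = 31.60 m.
Σ(b_i/K_i) = 4.50/32.4 + 11.9/7.77 + 13.3/1.25 + 1.90/0.00463 = 422.7 d.
K_eq = L / Σ(b_i/K_i) = 31.60 / 422.7 = 0.07476 m/day.
Q = K_eq · A · (Δh/L) = 0.07476 × 322 × (12.5/31.60) = 9.523 m³/day.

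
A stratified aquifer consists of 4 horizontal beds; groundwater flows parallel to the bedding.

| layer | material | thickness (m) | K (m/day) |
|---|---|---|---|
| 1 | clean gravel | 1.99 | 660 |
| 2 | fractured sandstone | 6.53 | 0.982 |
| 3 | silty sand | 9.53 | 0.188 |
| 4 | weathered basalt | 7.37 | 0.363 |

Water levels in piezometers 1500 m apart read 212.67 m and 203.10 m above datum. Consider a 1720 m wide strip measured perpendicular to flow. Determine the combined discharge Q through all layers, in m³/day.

Flow is parallel to layering, so each bed carries its own Darcy discharge and the transmissivities add.
Σ(K_i·b_i) = 660×1.99 + 0.982×6.53 + 0.188×9.53 + 0.363×7.37 = 1324 m²/day.
Hydraulic gradient i = (212.67 − 203.10) / 1500 = 9.57 / 1500 = 0.006380.
Q = Σ(K_i·b_i) · W · i = 1324 × 1720 × 0.006380 = 14532 m³/day.

14500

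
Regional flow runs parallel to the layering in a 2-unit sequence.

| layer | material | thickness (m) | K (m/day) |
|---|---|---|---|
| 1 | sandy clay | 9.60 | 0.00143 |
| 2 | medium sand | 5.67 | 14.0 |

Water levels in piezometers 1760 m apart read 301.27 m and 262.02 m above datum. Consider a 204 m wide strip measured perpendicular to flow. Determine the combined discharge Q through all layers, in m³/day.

361

Flow is parallel to layering, so each bed carries its own Darcy discharge and the transmissivities add.
Σ(K_i·b_i) = 0.00143×9.60 + 14.0×5.67 = 79.39 m²/day.
Hydraulic gradient i = (301.27 − 262.02) / 1760 = 39.25 / 1760 = 0.02230.
Q = Σ(K_i·b_i) · W · i = 79.39 × 204 × 0.02230 = 361.2 m³/day.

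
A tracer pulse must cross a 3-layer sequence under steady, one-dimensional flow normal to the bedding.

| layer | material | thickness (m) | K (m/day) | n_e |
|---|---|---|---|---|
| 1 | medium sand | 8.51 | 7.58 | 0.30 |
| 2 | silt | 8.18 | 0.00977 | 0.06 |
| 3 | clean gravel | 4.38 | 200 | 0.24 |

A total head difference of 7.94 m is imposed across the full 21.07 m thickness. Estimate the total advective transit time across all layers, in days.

With flow normal to the layers, continuity requires the same specific discharge q through every layer.
Σ(b_i/K_i) = 8.51/7.58 + 8.18/0.00977 + 4.38/200 = 838.4 d.
q = Δh / Σ(b_i/K_i) = 7.94 / 838.4 = 0.009470 m/day.
In each layer the seepage velocity is v_i = q/n_i, so the layer transit time is t_i = b_i·n_i / q:
  layer 1 (medium sand): t_1 = 8.51 × 0.30 / 0.009470 = 269.6 d
  layer 2 (silt): t_2 = 8.18 × 0.06 / 0.009470 = 51.82 d
  layer 3 (clean gravel): t_3 = 4.38 × 0.24 / 0.009470 = 111.0 d
Total t = Σ t_i = 432.4 days.

432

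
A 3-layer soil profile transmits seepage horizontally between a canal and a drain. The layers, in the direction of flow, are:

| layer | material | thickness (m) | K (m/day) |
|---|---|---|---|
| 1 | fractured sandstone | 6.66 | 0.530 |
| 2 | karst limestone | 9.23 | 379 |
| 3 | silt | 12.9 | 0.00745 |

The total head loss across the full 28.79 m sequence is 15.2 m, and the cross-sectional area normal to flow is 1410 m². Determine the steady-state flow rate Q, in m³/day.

Flow is perpendicular to layering, so the layers act in series and the equivalent K is the thickness-weighted harmonic mean.
Total thickness L = 6.66 + 9.23 + 12.9 = 28.79 m.
Σ(b_i/K_i) = 6.66/0.530 + 9.23/379 + 12.9/0.00745 = 1744 d.
K_eq = L / Σ(b_i/K_i) = 28.79 / 1744 = 0.01651 m/day.
Q = K_eq · A · (Δh/L) = 0.01651 × 1410 × (15.2/28.79) = 12.29 m³/day.

12.3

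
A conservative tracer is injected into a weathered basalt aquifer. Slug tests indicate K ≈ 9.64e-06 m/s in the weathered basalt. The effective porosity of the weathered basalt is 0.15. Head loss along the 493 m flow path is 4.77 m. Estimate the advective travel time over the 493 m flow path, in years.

Convert K: 9.64e-06 m/s × 86400 = 0.8329 m/day.
Hydraulic gradient i = Δh / L = 4.77 / 493 = 0.009675.
Darcy flux q = K · i = 0.8329 × 0.009675 = 0.008059 m/day.
Seepage velocity v = q / n_e = 0.008059 / 0.15 = 0.05372 m/day.
Travel time t = L / v = 493 / 0.05372 = 9176 days = 25.12 years.

25.1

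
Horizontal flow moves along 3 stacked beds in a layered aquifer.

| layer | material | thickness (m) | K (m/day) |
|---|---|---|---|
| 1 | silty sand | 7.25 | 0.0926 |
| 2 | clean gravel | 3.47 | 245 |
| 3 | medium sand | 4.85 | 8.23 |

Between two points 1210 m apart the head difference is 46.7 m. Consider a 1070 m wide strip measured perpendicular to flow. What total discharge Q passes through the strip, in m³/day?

36800

Flow is parallel to layering, so each bed carries its own Darcy discharge and the transmissivities add.
Σ(K_i·b_i) = 0.0926×7.25 + 245×3.47 + 8.23×4.85 = 890.7 m²/day.
Hydraulic gradient i = Δh / L = 46.7 / 1210 = 0.03860.
Q = Σ(K_i·b_i) · W · i = 890.7 × 1070 × 0.03860 = 36784 m³/day.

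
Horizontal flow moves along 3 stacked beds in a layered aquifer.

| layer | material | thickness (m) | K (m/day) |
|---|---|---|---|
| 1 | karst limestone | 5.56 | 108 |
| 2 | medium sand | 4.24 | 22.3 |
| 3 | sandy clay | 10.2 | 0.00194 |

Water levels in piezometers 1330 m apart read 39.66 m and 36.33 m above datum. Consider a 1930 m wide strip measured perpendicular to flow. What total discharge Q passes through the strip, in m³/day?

3360

Flow is parallel to layering, so each bed carries its own Darcy discharge and the transmissivities add.
Σ(K_i·b_i) = 108×5.56 + 22.3×4.24 + 0.00194×10.2 = 695.1 m²/day.
Hydraulic gradient i = (39.66 − 36.33) / 1330 = 3.33 / 1330 = 0.002504.
Q = Σ(K_i·b_i) · W · i = 695.1 × 1930 × 0.002504 = 3359 m³/day.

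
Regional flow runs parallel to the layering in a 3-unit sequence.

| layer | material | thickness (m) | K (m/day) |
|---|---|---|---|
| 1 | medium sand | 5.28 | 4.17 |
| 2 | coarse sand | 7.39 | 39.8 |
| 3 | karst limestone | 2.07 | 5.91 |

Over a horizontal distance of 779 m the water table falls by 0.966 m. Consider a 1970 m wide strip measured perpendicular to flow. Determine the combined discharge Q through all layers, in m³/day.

Flow is parallel to layering, so each bed carries its own Darcy discharge and the transmissivities add.
Σ(K_i·b_i) = 4.17×5.28 + 39.8×7.39 + 5.91×2.07 = 328.4 m²/day.
Hydraulic gradient i = Δh / L = 0.966 / 779 = 0.001240.
Q = Σ(K_i·b_i) · W · i = 328.4 × 1970 × 0.001240 = 802.2 m³/day.

802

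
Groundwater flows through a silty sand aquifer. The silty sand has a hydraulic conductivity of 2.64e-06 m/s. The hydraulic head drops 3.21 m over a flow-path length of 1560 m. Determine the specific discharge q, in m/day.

0.000469

Convert K: 2.64e-06 m/s × 86400 = 0.2281 m/day.
Hydraulic gradient i = Δh / L = 3.21 / 1560 = 0.002058.
Specific discharge q = K · i = 0.2281 × 0.002058 = 0.0004694 m/day.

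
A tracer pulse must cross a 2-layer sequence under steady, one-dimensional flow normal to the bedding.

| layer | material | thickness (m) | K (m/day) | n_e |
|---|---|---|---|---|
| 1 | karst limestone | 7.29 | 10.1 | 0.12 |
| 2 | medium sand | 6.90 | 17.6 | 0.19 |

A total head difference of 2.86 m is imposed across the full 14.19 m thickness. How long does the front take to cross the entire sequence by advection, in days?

With flow normal to the layers, continuity requires the same specific discharge q through every layer.
Σ(b_i/K_i) = 7.29/10.1 + 6.90/17.6 = 1.114 d.
q = Δh / Σ(b_i/K_i) = 2.86 / 1.114 = 2.568 m/day.
In each layer the seepage velocity is v_i = q/n_i, so the layer transit time is t_i = b_i·n_i / q:
  layer 1 (karst limestone): t_1 = 7.29 × 0.12 / 2.568 = 0.3407 d
  layer 2 (medium sand): t_2 = 6.90 × 0.19 / 2.568 = 0.5106 d
Total t = Σ t_i = 0.8513 days.

0.851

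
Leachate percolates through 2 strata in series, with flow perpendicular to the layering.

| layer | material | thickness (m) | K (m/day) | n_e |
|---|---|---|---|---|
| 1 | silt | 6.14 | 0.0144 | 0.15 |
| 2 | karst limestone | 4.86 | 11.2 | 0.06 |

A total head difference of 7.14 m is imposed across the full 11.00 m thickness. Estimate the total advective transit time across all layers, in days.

72.5

With flow normal to the layers, continuity requires the same specific discharge q through every layer.
Σ(b_i/K_i) = 6.14/0.0144 + 4.86/11.2 = 426.8 d.
q = Δh / Σ(b_i/K_i) = 7.14 / 426.8 = 0.01673 m/day.
In each layer the seepage velocity is v_i = q/n_i, so the layer transit time is t_i = b_i·n_i / q:
  layer 1 (silt): t_1 = 6.14 × 0.15 / 0.01673 = 55.06 d
  layer 2 (karst limestone): t_2 = 4.86 × 0.06 / 0.01673 = 17.43 d
Total t = Σ t_i = 72.49 days.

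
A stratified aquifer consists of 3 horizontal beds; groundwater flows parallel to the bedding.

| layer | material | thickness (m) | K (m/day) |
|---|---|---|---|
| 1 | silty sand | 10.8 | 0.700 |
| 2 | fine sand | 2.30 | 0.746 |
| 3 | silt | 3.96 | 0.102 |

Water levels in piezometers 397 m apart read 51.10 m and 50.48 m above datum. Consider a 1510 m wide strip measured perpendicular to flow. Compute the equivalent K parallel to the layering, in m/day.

Flow is parallel to layering, so each bed carries its own Darcy discharge and the transmissivities add.
Σ(K_i·b_i) = 0.700×10.8 + 0.746×2.30 + 0.102×3.96 = 9.680 m²/day.
Total thickness b = 17.06 m, so K_eq = Σ(K_i·b_i)/b = 0.5674 m/day.

0.567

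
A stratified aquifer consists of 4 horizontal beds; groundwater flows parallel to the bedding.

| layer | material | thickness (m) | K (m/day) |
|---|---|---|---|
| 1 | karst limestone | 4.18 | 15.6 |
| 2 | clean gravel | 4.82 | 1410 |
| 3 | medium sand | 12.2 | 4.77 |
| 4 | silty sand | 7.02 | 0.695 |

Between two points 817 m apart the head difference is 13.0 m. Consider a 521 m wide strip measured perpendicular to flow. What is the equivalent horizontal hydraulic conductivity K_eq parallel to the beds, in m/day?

245

Flow is parallel to layering, so each bed carries its own Darcy discharge and the transmissivities add.
Σ(K_i·b_i) = 15.6×4.18 + 1410×4.82 + 4.77×12.2 + 0.695×7.02 = 6924 m²/day.
Total thickness b = 28.22 m, so K_eq = Σ(K_i·b_i)/b = 245.4 m/day.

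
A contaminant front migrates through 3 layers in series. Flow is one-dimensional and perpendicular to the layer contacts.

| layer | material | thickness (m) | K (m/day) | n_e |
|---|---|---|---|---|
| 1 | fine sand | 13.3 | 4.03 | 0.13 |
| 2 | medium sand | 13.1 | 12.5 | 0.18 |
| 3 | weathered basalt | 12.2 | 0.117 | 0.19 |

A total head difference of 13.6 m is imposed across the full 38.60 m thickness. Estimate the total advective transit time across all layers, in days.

51.2

With flow normal to the layers, continuity requires the same specific discharge q through every layer.
Σ(b_i/K_i) = 13.3/4.03 + 13.1/12.5 + 12.2/0.117 = 108.6 d.
q = Δh / Σ(b_i/K_i) = 13.6 / 108.6 = 0.1252 m/day.
In each layer the seepage velocity is v_i = q/n_i, so the layer transit time is t_i = b_i·n_i / q:
  layer 1 (fine sand): t_1 = 13.3 × 0.13 / 0.1252 = 13.81 d
  layer 2 (medium sand): t_2 = 13.1 × 0.18 / 0.1252 = 18.83 d
  layer 3 (weathered basalt): t_3 = 12.2 × 0.19 / 0.1252 = 18.51 d
Total t = Σ t_i = 51.16 days.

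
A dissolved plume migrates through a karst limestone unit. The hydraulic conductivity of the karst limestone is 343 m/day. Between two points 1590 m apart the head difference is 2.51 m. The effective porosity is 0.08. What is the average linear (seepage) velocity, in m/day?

6.77

Hydraulic gradient i = Δh / L = 2.51 / 1590 = 0.001579.
Darcy flux q = K · i = 343.0 × 0.001579 = 0.5415 m/day.
Seepage velocity v = q / n_e = 0.5415 / 0.08 = 6.768 m/day.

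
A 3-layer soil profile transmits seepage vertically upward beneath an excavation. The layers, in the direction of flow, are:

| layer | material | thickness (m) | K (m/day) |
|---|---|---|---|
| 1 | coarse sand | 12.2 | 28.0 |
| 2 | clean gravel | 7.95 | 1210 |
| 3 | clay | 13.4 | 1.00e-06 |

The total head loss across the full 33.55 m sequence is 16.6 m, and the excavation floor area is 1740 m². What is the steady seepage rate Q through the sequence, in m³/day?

Flow is perpendicular to layering, so the layers act in series and the equivalent K is the thickness-weighted harmonic mean.
Total thickness L = 12.2 + 7.95 + 13.4 = 33.55 m.
Σ(b_i/K_i) = 12.2/28.0 + 7.95/1210 + 13.4/1.00e-06 = 1.340e+07 d.
K_eq = L / Σ(b_i/K_i) = 33.55 / 1.340e+07 = 2.504e-06 m/day.
Q = K_eq · A · (Δh/L) = 2.504e-06 × 1740 × (16.6/33.55) = 0.002156 m³/day.

0.00216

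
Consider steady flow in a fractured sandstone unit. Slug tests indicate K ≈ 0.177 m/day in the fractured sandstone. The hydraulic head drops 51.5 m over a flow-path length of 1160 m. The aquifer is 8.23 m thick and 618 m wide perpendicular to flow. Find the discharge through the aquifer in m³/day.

Cross-sectional area A = 618 × 8.23 = 5086 m².
Hydraulic gradient i = Δh / L = 51.5 / 1160 = 0.04440.
Darcy's law: Q = K · A · i = 0.1770 × 5086 × 0.04440 = 39.97 m³/day.

40.0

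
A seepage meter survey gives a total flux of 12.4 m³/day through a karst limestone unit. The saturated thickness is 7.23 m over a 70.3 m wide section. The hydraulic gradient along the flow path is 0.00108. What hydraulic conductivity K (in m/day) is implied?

22.6

Cross-sectional area A = 70.3 × 7.23 = 508.3 m².
Hydraulic gradient i = 0.00108.
From Q = K·A·i, K = Q / (A·i) = 12.4 / (508.3 × 0.001080) = 22.59 m/day.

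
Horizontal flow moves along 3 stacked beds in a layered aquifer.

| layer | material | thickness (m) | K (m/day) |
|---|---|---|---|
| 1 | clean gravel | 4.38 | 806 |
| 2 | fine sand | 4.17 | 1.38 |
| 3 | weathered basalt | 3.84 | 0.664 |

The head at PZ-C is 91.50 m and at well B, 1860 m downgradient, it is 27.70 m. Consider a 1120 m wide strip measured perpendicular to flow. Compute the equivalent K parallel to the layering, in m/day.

Flow is parallel to layering, so each bed carries its own Darcy discharge and the transmissivities add.
Σ(K_i·b_i) = 806×4.38 + 1.38×4.17 + 0.664×3.84 = 3539 m²/day.
Total thickness b = 12.39 m, so K_eq = Σ(K_i·b_i)/b = 285.6 m/day.

286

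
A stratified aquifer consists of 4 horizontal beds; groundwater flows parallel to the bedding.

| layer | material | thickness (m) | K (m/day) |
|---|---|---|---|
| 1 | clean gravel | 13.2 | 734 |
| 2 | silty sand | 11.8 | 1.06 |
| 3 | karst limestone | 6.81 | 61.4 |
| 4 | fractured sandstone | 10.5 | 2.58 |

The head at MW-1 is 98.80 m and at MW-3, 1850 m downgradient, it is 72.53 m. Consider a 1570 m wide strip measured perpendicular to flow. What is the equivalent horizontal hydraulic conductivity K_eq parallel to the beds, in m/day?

Flow is parallel to layering, so each bed carries its own Darcy discharge and the transmissivities add.
Σ(K_i·b_i) = 734×13.2 + 1.06×11.8 + 61.4×6.81 + 2.58×10.5 = 10147 m²/day.
Total thickness b = 42.31 m, so K_eq = Σ(K_i·b_i)/b = 239.8 m/day.

240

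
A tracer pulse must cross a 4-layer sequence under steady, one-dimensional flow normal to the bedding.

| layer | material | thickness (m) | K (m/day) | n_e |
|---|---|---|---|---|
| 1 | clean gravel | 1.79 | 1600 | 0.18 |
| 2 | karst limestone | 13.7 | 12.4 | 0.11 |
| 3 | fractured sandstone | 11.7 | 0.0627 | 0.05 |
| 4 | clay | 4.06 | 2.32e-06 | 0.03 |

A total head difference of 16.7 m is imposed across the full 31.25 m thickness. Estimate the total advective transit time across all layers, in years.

728

With flow normal to the layers, continuity requires the same specific discharge q through every layer.
Σ(b_i/K_i) = 1.79/1600 + 13.7/12.4 + 11.7/0.0627 + 4.06/2.32e-06 = 1.750e+06 d.
q = Δh / Σ(b_i/K_i) = 16.7 / 1.750e+06 = 9.542e-06 m/day.
In each layer the seepage velocity is v_i = q/n_i, so the layer transit time is t_i = b_i·n_i / q:
  layer 1 (clean gravel): t_1 = 1.79 × 0.18 / 9.542e-06 = 33767 d
  layer 2 (karst limestone): t_2 = 13.7 × 0.11 / 9.542e-06 = 1.579e+05 d
  layer 3 (fractured sandstone): t_3 = 11.7 × 0.05 / 9.542e-06 = 61309 d
  layer 4 (clay): t_4 = 4.06 × 0.03 / 9.542e-06 = 12765 d
Total t = Σ t_i = 2.658e+05 days = 727.7 years.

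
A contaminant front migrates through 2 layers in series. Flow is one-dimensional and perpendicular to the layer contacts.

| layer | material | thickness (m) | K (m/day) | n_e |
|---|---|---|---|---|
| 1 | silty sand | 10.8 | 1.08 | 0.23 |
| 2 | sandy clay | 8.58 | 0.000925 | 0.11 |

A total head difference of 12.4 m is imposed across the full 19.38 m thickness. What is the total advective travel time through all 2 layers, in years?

7.03

With flow normal to the layers, continuity requires the same specific discharge q through every layer.
Σ(b_i/K_i) = 10.8/1.08 + 8.58/0.000925 = 9286 d.
q = Δh / Σ(b_i/K_i) = 12.4 / 9286 = 0.001335 m/day.
In each layer the seepage velocity is v_i = q/n_i, so the layer transit time is t_i = b_i·n_i / q:
  layer 1 (silty sand): t_1 = 10.8 × 0.23 / 0.001335 = 1860 d
  layer 2 (sandy clay): t_2 = 8.58 × 0.11 / 0.001335 = 706.8 d
Total t = Σ t_i = 2567 days = 7.028 years.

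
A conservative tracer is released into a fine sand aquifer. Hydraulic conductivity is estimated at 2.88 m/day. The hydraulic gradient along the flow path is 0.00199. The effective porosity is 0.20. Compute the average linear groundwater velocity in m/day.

Hydraulic gradient i = 0.00199.
Darcy flux q = K · i = 2.880 × 0.001990 = 0.005731 m/day.
Seepage velocity v = q / n_e = 0.005731 / 0.20 = 0.02866 m/day.

0.0287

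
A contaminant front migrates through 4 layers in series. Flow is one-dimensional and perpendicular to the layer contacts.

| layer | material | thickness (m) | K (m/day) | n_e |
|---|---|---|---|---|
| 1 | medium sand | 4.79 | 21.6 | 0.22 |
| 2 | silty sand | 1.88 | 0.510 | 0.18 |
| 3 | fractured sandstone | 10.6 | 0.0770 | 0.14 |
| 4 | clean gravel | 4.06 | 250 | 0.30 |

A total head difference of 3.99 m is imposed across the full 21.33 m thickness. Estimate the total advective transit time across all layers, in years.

0.398

With flow normal to the layers, continuity requires the same specific discharge q through every layer.
Σ(b_i/K_i) = 4.79/21.6 + 1.88/0.510 + 10.6/0.0770 + 4.06/250 = 141.6 d.
q = Δh / Σ(b_i/K_i) = 3.99 / 141.6 = 0.02818 m/day.
In each layer the seepage velocity is v_i = q/n_i, so the layer transit time is t_i = b_i·n_i / q:
  layer 1 (medium sand): t_1 = 4.79 × 0.22 / 0.02818 = 37.39 d
  layer 2 (silty sand): t_2 = 1.88 × 0.18 / 0.02818 = 12.01 d
  layer 3 (fractured sandstone): t_3 = 10.6 × 0.14 / 0.02818 = 52.66 d
  layer 4 (clean gravel): t_4 = 4.06 × 0.30 / 0.02818 = 43.22 d
Total t = Σ t_i = 145.3 days = 0.3978 years.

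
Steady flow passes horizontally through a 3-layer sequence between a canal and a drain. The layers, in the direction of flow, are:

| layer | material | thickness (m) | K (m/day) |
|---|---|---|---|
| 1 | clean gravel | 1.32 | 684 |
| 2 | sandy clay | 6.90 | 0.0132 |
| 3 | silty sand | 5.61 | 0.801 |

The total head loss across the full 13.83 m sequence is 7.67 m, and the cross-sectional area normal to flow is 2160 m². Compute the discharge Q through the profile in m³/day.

Flow is perpendicular to layering, so the layers act in series and the equivalent K is the thickness-weighted harmonic mean.
Total thickness L = 1.32 + 6.90 + 5.61 = 13.83 m.
Σ(b_i/K_i) = 1.32/684 + 6.90/0.0132 + 5.61/0.801 = 529.7 d.
K_eq = L / Σ(b_i/K_i) = 13.83 / 529.7 = 0.02611 m/day.
Q = K_eq · A · (Δh/L) = 0.02611 × 2160 × (7.67/13.83) = 31.27 m³/day.

31.3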